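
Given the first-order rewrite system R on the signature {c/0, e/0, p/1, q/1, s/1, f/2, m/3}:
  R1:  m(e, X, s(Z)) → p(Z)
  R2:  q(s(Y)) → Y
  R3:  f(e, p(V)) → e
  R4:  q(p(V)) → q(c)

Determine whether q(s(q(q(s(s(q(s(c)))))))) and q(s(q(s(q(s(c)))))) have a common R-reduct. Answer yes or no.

Reduce t₁ = q(s(q(q(s(s(q(s(c)))))))):
1. q(s(q(q(s(s(q(s(c))))))))  →  q(q(s(s(q(s(c))))))   [R2 at ε]
2. q(q(s(s(q(s(c))))))  →  q(s(q(s(c))))   [R2 at 1]
3. q(s(q(s(c))))  →  q(s(c))   [R2 at ε]
4. q(s(c))  →  c   [R2 at ε]

Reduce t₂ = q(s(q(s(q(s(c)))))):
1. q(s(q(s(q(s(c))))))  →  q(s(q(s(c))))   [R2 at ε]
2. q(s(q(s(c))))  →  q(s(c))   [R2 at ε]
3. q(s(c))  →  c   [R2 at ε]

yes — NF(t₁) = c, NF(t₂) = c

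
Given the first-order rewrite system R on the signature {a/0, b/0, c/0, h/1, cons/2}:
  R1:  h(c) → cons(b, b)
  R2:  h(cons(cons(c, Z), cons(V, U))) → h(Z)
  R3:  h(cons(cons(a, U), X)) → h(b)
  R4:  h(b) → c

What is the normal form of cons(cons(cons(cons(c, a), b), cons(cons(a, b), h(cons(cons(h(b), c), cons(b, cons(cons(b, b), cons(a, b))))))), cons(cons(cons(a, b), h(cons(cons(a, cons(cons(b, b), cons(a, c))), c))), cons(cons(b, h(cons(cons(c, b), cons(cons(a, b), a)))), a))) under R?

cons(cons(cons(cons(c, a), b), cons(cons(a, b), cons(b, b))), cons(cons(cons(a, b), c), cons(cons(b, c), a)))

1. cons(cons(cons(cons(c, a), b), cons(cons(a, b), h(cons(cons(h(b), c), cons(b, cons(cons(b, b), cons(a, b))))))), cons(cons(cons(a, b), h(cons(cons(a, cons(cons(b, b), cons(a, c))), c))), cons(cons(b, h(cons(cons(c, b), cons(cons(a, b), a)))), a)))  →  cons(cons(cons(cons(c, a), b), cons(cons(a, b), h(cons(cons(c, c), cons(b, cons(cons(b, b), cons(a, b))))))), cons(cons(cons(a, b), h(cons(cons(a, cons(cons(b, b), cons(a, c))), c))), cons(cons(b, h(cons(cons(c, b), cons(cons(a, b), a)))), a)))   [R4 at 1.2.2.1.1.1]
2. cons(cons(cons(cons(c, a), b), cons(cons(a, b), h(cons(cons(c, c), cons(b, cons(cons(b, b), cons(a, b))))))), cons(cons(cons(a, b), h(cons(cons(a, cons(cons(b, b), cons(a, c))), c))), cons(cons(b, h(cons(cons(c, b), cons(cons(a, b), a)))), a)))  →  cons(cons(cons(cons(c, a), b), cons(cons(a, b), h(c))), cons(cons(cons(a, b), h(cons(cons(a, cons(cons(b, b), cons(a, c))), c))), cons(cons(b, h(cons(cons(c, b), cons(cons(a, b), a)))), a)))   [R2 at 1.2.2]
3. cons(cons(cons(cons(c, a), b), cons(cons(a, b), h(c))), cons(cons(cons(a, b), h(cons(cons(a, cons(cons(b, b), cons(a, c))), c))), cons(cons(b, h(cons(cons(c, b), cons(cons(a, b), a)))), a)))  →  cons(cons(cons(cons(c, a), b), cons(cons(a, b), cons(b, b))), cons(cons(cons(a, b), h(cons(cons(a, cons(cons(b, b), cons(a, c))), c))), cons(cons(b, h(cons(cons(c, b), cons(cons(a, b), a)))), a)))   [R1 at 1.2.2]
4. cons(cons(cons(cons(c, a), b), cons(cons(a, b), cons(b, b))), cons(cons(cons(a, b), h(cons(cons(a, cons(cons(b, b), cons(a, c))), c))), cons(cons(b, h(cons(cons(c, b), cons(cons(a, b), a)))), a)))  →  cons(cons(cons(cons(c, a), b), cons(cons(a, b), cons(b, b))), cons(cons(cons(a, b), h(b)), cons(cons(b, h(cons(cons(c, b), cons(cons(a, b), a)))), a)))   [R3 at 2.1.2]
5. cons(cons(cons(cons(c, a), b), cons(cons(a, b), cons(b, b))), cons(cons(cons(a, b), h(b)), cons(cons(b, h(cons(cons(c, b), cons(cons(a, b), a)))), a)))  →  cons(cons(cons(cons(c, a), b), cons(cons(a, b), cons(b, b))), cons(cons(cons(a, b), c), cons(cons(b, h(cons(cons(c, b), cons(cons(a, b), a)))), a)))   [R4 at 2.1.2]
6. cons(cons(cons(cons(c, a), b), cons(cons(a, b), cons(b, b))), cons(cons(cons(a, b), c), cons(cons(b, h(cons(cons(c, b), cons(cons(a, b), a)))), a)))  →  cons(cons(cons(cons(c, a), b), cons(cons(a, b), cons(b, b))), cons(cons(cons(a, b), c), cons(cons(b, h(b)), a)))   [R2 at 2.2.1.2]
7. cons(cons(cons(cons(c, a), b), cons(cons(a, b), cons(b, b))), cons(cons(cons(a, b), c), cons(cons(b, h(b)), a)))  →  cons(cons(cons(cons(c, a), b), cons(cons(a, b), cons(b, b))), cons(cons(cons(a, b), c), cons(cons(b, c), a)))   [R4 at 2.2.1.2]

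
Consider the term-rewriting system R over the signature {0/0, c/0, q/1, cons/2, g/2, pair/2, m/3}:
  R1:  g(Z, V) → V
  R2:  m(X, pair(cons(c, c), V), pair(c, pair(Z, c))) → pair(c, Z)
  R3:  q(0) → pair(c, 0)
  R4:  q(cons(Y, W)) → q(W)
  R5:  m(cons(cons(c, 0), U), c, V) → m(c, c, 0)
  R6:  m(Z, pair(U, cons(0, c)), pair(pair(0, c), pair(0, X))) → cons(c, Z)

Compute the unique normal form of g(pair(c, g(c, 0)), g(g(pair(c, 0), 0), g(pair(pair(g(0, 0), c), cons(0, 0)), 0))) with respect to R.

0

1. g(pair(c, g(c, 0)), g(g(pair(c, 0), 0), g(pair(pair(g(0, 0), c), cons(0, 0)), 0)))  →  g(g(pair(c, 0), 0), g(pair(pair(g(0, 0), c), cons(0, 0)), 0))   [R1 at ε]
2. g(g(pair(c, 0), 0), g(pair(pair(g(0, 0), c), cons(0, 0)), 0))  →  g(pair(pair(g(0, 0), c), cons(0, 0)), 0)   [R1 at ε]
3. g(pair(pair(g(0, 0), c), cons(0, 0)), 0)  →  0   [R1 at ε]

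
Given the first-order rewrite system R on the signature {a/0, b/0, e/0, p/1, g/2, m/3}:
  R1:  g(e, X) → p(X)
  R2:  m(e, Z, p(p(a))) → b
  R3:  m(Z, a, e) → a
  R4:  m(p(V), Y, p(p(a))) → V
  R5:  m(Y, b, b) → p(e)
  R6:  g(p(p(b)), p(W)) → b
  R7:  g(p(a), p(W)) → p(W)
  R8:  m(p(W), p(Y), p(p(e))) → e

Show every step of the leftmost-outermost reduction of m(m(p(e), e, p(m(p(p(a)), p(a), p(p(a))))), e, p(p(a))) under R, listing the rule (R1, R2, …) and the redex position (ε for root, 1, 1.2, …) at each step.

1. m(m(p(e), e, p(m(p(p(a)), p(a), p(p(a))))), e, p(p(a)))  →  m(m(p(e), e, p(p(a))), e, p(p(a)))   [R4 at 1.3.1]
2. m(m(p(e), e, p(p(a))), e, p(p(a)))  →  m(e, e, p(p(a)))   [R4 at 1]
3. m(e, e, p(p(a)))  →  b   [R2 at ε]

b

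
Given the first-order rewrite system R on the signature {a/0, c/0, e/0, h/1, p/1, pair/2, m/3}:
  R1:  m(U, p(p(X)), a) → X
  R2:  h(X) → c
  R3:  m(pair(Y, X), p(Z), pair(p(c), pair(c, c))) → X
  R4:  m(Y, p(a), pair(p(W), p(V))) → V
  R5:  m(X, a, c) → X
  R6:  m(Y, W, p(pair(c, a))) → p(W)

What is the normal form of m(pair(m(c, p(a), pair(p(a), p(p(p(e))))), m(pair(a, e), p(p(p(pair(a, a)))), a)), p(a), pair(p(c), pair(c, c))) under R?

1. m(pair(m(c, p(a), pair(p(a), p(p(p(e))))), m(pair(a, e), p(p(p(pair(a, a)))), a)), p(a), pair(p(c), pair(c, c)))  →  m(pair(a, e), p(p(p(pair(a, a)))), a)   [R3 at ε]
2. m(pair(a, e), p(p(p(pair(a, a)))), a)  →  p(pair(a, a))   [R1 at ε]

p(pair(a, a))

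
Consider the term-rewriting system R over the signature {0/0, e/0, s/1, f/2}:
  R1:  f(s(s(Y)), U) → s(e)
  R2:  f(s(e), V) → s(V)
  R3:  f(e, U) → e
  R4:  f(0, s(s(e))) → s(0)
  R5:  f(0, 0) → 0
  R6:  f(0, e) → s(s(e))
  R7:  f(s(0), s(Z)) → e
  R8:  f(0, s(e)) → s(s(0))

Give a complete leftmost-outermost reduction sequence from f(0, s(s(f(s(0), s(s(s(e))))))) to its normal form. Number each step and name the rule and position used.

s(0)

1. f(0, s(s(f(s(0), s(s(s(e)))))))  →  f(0, s(s(e)))   [R7 at 2.1.1]
2. f(0, s(s(e)))  →  s(0)   [R4 at ε]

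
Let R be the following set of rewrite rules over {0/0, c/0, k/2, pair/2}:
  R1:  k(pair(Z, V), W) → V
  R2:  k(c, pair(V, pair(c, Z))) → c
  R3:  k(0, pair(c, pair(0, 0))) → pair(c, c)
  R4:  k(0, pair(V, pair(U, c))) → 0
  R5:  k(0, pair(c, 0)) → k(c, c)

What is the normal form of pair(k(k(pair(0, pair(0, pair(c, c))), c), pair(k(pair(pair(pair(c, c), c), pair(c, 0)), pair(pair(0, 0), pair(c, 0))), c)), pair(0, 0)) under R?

1. pair(k(k(pair(0, pair(0, pair(c, c))), c), pair(k(pair(pair(pair(c, c), c), pair(c, 0)), pair(pair(0, 0), pair(c, 0))), c)), pair(0, 0))  →  pair(k(pair(0, pair(c, c)), pair(k(pair(pair(pair(c, c), c), pair(c, 0)), pair(pair(0, 0), pair(c, 0))), c)), pair(0, 0))   [R1 at 1.1]
2. pair(k(pair(0, pair(c, c)), pair(k(pair(pair(pair(c, c), c), pair(c, 0)), pair(pair(0, 0), pair(c, 0))), c)), pair(0, 0))  →  pair(pair(c, c), pair(0, 0))   [R1 at 1]

pair(pair(c, c), pair(0, 0))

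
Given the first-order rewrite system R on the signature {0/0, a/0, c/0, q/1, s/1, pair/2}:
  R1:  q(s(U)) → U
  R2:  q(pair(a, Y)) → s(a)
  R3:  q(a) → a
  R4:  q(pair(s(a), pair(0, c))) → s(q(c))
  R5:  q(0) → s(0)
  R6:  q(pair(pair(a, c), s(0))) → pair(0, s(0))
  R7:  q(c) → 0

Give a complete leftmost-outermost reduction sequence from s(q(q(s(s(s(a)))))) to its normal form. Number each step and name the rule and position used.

1. s(q(q(s(s(s(a))))))  →  s(q(s(s(a))))   [R1 at 1.1]
2. s(q(s(s(a))))  →  s(s(a))   [R1 at 1]

s(s(a))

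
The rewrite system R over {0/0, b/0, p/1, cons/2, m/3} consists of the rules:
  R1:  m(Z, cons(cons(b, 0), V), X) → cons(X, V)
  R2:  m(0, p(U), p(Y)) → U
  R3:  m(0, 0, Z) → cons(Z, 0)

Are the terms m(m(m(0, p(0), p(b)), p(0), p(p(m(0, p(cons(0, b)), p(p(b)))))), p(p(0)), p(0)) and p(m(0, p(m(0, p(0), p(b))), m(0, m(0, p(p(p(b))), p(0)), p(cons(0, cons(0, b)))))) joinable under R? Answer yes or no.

yes — NF(t₁) = p(0), NF(t₂) = p(0)

Reduce t₁ = m(m(m(0, p(0), p(b)), p(0), p(p(m(0, p(cons(0, b)), p(p(b)))))), p(p(0)), p(0)):
1. m(m(m(0, p(0), p(b)), p(0), p(p(m(0, p(cons(0, b)), p(p(b)))))), p(p(0)), p(0))  →  m(m(0, p(0), p(p(m(0, p(cons(0, b)), p(p(b)))))), p(p(0)), p(0))   [R2 at 1.1]
2. m(m(0, p(0), p(p(m(0, p(cons(0, b)), p(p(b)))))), p(p(0)), p(0))  →  m(0, p(p(0)), p(0))   [R2 at 1]
3. m(0, p(p(0)), p(0))  →  p(0)   [R2 at ε]

Reduce t₂ = p(m(0, p(m(0, p(0), p(b))), m(0, m(0, p(p(p(b))), p(0)), p(cons(0, cons(0, b)))))):
1. p(m(0, p(m(0, p(0), p(b))), m(0, m(0, p(p(p(b))), p(0)), p(cons(0, cons(0, b))))))  →  p(m(0, p(0), m(0, m(0, p(p(p(b))), p(0)), p(cons(0, cons(0, b))))))   [R2 at 1.2.1]
2. p(m(0, p(0), m(0, m(0, p(p(p(b))), p(0)), p(cons(0, cons(0, b))))))  →  p(m(0, p(0), m(0, p(p(b)), p(cons(0, cons(0, b))))))   [R2 at 1.3.2]
3. p(m(0, p(0), m(0, p(p(b)), p(cons(0, cons(0, b))))))  →  p(m(0, p(0), p(b)))   [R2 at 1.3]
4. p(m(0, p(0), p(b)))  →  p(0)   [R2 at 1]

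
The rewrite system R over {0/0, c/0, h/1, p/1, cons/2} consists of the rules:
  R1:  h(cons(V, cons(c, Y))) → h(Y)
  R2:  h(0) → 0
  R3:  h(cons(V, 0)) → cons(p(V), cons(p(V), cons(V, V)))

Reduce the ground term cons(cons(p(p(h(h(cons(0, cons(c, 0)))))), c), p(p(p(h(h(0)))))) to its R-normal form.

1. cons(cons(p(p(h(h(cons(0, cons(c, 0)))))), c), p(p(p(h(h(0))))))  →  cons(cons(p(p(h(h(0)))), c), p(p(p(h(h(0))))))   [R1 at 1.1.1.1.1]
2. cons(cons(p(p(h(h(0)))), c), p(p(p(h(h(0))))))  →  cons(cons(p(p(h(0))), c), p(p(p(h(h(0))))))   [R2 at 1.1.1.1.1]
3. cons(cons(p(p(h(0))), c), p(p(p(h(h(0))))))  →  cons(cons(p(p(0)), c), p(p(p(h(h(0))))))   [R2 at 1.1.1.1]
4. cons(cons(p(p(0)), c), p(p(p(h(h(0))))))  →  cons(cons(p(p(0)), c), p(p(p(h(0)))))   [R2 at 2.1.1.1.1]
5. cons(cons(p(p(0)), c), p(p(p(h(0)))))  →  cons(cons(p(p(0)), c), p(p(p(0))))   [R2 at 2.1.1.1]

cons(cons(p(p(0)), c), p(p(p(0))))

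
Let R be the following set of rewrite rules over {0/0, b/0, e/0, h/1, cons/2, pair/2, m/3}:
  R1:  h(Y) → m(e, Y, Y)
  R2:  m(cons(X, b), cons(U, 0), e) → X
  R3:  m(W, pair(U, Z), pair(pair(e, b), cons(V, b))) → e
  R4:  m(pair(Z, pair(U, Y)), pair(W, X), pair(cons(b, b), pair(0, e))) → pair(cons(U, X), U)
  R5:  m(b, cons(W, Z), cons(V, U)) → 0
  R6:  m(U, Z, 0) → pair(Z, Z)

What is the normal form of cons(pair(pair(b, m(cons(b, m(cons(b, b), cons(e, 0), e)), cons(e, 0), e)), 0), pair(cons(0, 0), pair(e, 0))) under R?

cons(pair(pair(b, b), 0), pair(cons(0, 0), pair(e, 0)))

1. cons(pair(pair(b, m(cons(b, m(cons(b, b), cons(e, 0), e)), cons(e, 0), e)), 0), pair(cons(0, 0), pair(e, 0)))  →  cons(pair(pair(b, m(cons(b, b), cons(e, 0), e)), 0), pair(cons(0, 0), pair(e, 0)))   [R2 at 1.1.2.1.2]
2. cons(pair(pair(b, m(cons(b, b), cons(e, 0), e)), 0), pair(cons(0, 0), pair(e, 0)))  →  cons(pair(pair(b, b), 0), pair(cons(0, 0), pair(e, 0)))   [R2 at 1.1.2]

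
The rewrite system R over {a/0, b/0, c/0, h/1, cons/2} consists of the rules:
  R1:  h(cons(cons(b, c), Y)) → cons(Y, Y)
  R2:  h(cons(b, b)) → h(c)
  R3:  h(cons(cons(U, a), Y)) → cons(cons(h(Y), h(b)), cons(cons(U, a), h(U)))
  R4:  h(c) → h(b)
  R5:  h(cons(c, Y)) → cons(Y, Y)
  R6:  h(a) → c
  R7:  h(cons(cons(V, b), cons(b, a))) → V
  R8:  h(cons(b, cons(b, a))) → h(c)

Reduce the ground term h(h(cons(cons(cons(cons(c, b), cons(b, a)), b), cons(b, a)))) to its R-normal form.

1. h(h(cons(cons(cons(cons(c, b), cons(b, a)), b), cons(b, a))))  →  h(cons(cons(c, b), cons(b, a)))   [R7 at 1]
2. h(cons(cons(c, b), cons(b, a)))  →  c   [R7 at ε]

c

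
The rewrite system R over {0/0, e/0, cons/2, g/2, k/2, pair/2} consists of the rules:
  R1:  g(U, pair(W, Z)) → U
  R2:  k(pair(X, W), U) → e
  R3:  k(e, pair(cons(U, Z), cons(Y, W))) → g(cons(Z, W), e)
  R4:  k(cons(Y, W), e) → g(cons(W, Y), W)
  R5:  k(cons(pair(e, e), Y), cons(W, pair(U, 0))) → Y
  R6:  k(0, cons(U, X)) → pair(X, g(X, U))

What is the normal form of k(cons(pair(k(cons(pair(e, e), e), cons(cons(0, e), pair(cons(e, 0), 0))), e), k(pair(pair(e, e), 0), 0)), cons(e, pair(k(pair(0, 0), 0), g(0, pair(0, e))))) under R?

1. k(cons(pair(k(cons(pair(e, e), e), cons(cons(0, e), pair(cons(e, 0), 0))), e), k(pair(pair(e, e), 0), 0)), cons(e, pair(k(pair(0, 0), 0), g(0, pair(0, e)))))  →  k(cons(pair(e, e), k(pair(pair(e, e), 0), 0)), cons(e, pair(k(pair(0, 0), 0), g(0, pair(0, e)))))   [R5 at 1.1.1]
2. k(cons(pair(e, e), k(pair(pair(e, e), 0), 0)), cons(e, pair(k(pair(0, 0), 0), g(0, pair(0, e)))))  →  k(cons(pair(e, e), e), cons(e, pair(k(pair(0, 0), 0), g(0, pair(0, e)))))   [R2 at 1.2]
3. k(cons(pair(e, e), e), cons(e, pair(k(pair(0, 0), 0), g(0, pair(0, e)))))  →  k(cons(pair(e, e), e), cons(e, pair(e, g(0, pair(0, e)))))   [R2 at 2.2.1]
4. k(cons(pair(e, e), e), cons(e, pair(e, g(0, pair(0, e)))))  →  k(cons(pair(e, e), e), cons(e, pair(e, 0)))   [R1 at 2.2.2]
5. k(cons(pair(e, e), e), cons(e, pair(e, 0)))  →  e   [R5 at ε]

e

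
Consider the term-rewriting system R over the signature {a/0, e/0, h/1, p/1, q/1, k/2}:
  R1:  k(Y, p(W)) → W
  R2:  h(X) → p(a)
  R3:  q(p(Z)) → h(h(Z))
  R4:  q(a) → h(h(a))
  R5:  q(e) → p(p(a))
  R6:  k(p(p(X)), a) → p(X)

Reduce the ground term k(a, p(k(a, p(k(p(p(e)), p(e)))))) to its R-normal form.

1. k(a, p(k(a, p(k(p(p(e)), p(e))))))  →  k(a, p(k(p(p(e)), p(e))))   [R1 at ε]
2. k(a, p(k(p(p(e)), p(e))))  →  k(p(p(e)), p(e))   [R1 at ε]
3. k(p(p(e)), p(e))  →  e   [R1 at ε]

e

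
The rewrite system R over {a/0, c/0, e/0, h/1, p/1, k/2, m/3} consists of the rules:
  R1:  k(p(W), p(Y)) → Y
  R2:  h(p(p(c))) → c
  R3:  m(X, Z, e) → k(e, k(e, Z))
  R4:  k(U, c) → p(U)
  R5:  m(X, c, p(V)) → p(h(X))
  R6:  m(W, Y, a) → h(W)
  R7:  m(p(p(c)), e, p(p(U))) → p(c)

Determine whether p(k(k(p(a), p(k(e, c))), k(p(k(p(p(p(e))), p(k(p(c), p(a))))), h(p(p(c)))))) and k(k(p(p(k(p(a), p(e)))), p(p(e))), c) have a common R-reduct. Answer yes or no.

no — NF(t₁) = p(p(a)), NF(t₂) = p(p(e))

Reduce t₁ = p(k(k(p(a), p(k(e, c))), k(p(k(p(p(p(e))), p(k(p(c), p(a))))), h(p(p(c)))))):
1. p(k(k(p(a), p(k(e, c))), k(p(k(p(p(p(e))), p(k(p(c), p(a))))), h(p(p(c))))))  →  p(k(k(e, c), k(p(k(p(p(p(e))), p(k(p(c), p(a))))), h(p(p(c))))))   [R1 at 1.1]
2. p(k(k(e, c), k(p(k(p(p(p(e))), p(k(p(c), p(a))))), h(p(p(c))))))  →  p(k(p(e), k(p(k(p(p(p(e))), p(k(p(c), p(a))))), h(p(p(c))))))   [R4 at 1.1]
3. p(k(p(e), k(p(k(p(p(p(e))), p(k(p(c), p(a))))), h(p(p(c))))))  →  p(k(p(e), k(p(k(p(c), p(a))), h(p(p(c))))))   [R1 at 1.2.1.1]
4. p(k(p(e), k(p(k(p(c), p(a))), h(p(p(c))))))  →  p(k(p(e), k(p(a), h(p(p(c))))))   [R1 at 1.2.1.1]
5. p(k(p(e), k(p(a), h(p(p(c))))))  →  p(k(p(e), k(p(a), c)))   [R2 at 1.2.2]
6. p(k(p(e), k(p(a), c)))  →  p(k(p(e), p(p(a))))   [R4 at 1.2]
7. p(k(p(e), p(p(a))))  →  p(p(a))   [R1 at 1]

Reduce t₂ = k(k(p(p(k(p(a), p(e)))), p(p(e))), c):
1. k(k(p(p(k(p(a), p(e)))), p(p(e))), c)  →  p(k(p(p(k(p(a), p(e)))), p(p(e))))   [R4 at ε]
2. p(k(p(p(k(p(a), p(e)))), p(p(e))))  →  p(p(e))   [R1 at 1]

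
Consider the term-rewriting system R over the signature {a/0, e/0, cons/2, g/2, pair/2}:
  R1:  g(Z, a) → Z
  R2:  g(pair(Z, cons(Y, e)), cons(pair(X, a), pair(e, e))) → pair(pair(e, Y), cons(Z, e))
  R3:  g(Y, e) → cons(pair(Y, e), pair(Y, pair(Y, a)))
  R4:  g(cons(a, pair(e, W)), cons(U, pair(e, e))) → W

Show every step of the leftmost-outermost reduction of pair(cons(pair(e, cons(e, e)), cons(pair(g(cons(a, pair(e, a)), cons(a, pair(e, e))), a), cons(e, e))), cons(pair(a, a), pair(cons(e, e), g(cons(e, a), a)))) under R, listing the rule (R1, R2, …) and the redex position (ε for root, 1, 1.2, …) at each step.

pair(cons(pair(e, cons(e, e)), cons(pair(a, a), cons(e, e))), cons(pair(a, a), pair(cons(e, e), cons(e, a))))

1. pair(cons(pair(e, cons(e, e)), cons(pair(g(cons(a, pair(e, a)), cons(a, pair(e, e))), a), cons(e, e))), cons(pair(a, a), pair(cons(e, e), g(cons(e, a), a))))  →  pair(cons(pair(e, cons(e, e)), cons(pair(a, a), cons(e, e))), cons(pair(a, a), pair(cons(e, e), g(cons(e, a), a))))   [R4 at 1.2.1.1]
2. pair(cons(pair(e, cons(e, e)), cons(pair(a, a), cons(e, e))), cons(pair(a, a), pair(cons(e, e), g(cons(e, a), a))))  →  pair(cons(pair(e, cons(e, e)), cons(pair(a, a), cons(e, e))), cons(pair(a, a), pair(cons(e, e), cons(e, a))))   [R1 at 2.2.2]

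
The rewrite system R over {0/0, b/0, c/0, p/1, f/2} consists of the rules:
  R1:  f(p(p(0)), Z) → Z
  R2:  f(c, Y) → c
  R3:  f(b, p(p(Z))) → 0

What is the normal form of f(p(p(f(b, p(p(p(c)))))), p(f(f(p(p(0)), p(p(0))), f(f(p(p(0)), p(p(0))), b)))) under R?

1. f(p(p(f(b, p(p(p(c)))))), p(f(f(p(p(0)), p(p(0))), f(f(p(p(0)), p(p(0))), b))))  →  f(p(p(0)), p(f(f(p(p(0)), p(p(0))), f(f(p(p(0)), p(p(0))), b))))   [R3 at 1.1.1]
2. f(p(p(0)), p(f(f(p(p(0)), p(p(0))), f(f(p(p(0)), p(p(0))), b))))  →  p(f(f(p(p(0)), p(p(0))), f(f(p(p(0)), p(p(0))), b)))   [R1 at ε]
3. p(f(f(p(p(0)), p(p(0))), f(f(p(p(0)), p(p(0))), b)))  →  p(f(p(p(0)), f(f(p(p(0)), p(p(0))), b)))   [R1 at 1.1]
4. p(f(p(p(0)), f(f(p(p(0)), p(p(0))), b)))  →  p(f(f(p(p(0)), p(p(0))), b))   [R1 at 1]
5. p(f(f(p(p(0)), p(p(0))), b))  →  p(f(p(p(0)), b))   [R1 at 1.1]
6. p(f(p(p(0)), b))  →  p(b)   [R1 at 1]

p(b)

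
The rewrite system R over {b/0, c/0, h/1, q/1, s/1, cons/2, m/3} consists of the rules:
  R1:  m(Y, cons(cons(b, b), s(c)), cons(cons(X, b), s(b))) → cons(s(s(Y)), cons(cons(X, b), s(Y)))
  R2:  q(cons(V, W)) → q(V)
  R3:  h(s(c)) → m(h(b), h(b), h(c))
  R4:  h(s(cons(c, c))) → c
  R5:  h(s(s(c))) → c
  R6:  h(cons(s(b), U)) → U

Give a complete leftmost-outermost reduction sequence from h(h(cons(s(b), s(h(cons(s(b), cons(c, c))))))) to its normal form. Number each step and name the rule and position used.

1. h(h(cons(s(b), s(h(cons(s(b), cons(c, c)))))))  →  h(s(h(cons(s(b), cons(c, c)))))   [R6 at 1]
2. h(s(h(cons(s(b), cons(c, c)))))  →  h(s(cons(c, c)))   [R6 at 1.1]
3. h(s(cons(c, c)))  →  c   [R4 at ε]

c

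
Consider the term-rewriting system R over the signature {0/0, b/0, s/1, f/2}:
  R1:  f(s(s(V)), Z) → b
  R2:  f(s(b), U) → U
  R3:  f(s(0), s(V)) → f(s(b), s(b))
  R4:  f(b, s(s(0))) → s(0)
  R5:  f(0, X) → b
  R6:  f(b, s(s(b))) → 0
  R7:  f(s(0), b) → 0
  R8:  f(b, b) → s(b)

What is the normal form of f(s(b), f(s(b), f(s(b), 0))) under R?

1. f(s(b), f(s(b), f(s(b), 0)))  →  f(s(b), f(s(b), 0))   [R2 at ε]
2. f(s(b), f(s(b), 0))  →  f(s(b), 0)   [R2 at ε]
3. f(s(b), 0)  →  0   [R2 at ε]

0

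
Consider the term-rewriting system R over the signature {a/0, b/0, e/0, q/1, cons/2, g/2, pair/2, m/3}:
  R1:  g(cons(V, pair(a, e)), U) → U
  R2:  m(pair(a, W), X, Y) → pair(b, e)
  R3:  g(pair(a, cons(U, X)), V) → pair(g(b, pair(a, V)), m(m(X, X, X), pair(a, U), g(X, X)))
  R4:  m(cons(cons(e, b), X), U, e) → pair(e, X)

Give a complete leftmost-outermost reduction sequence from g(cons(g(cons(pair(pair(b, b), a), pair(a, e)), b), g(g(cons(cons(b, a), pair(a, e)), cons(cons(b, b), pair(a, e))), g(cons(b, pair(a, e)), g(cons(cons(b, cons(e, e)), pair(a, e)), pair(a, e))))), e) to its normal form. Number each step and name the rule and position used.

e

1. g(cons(g(cons(pair(pair(b, b), a), pair(a, e)), b), g(g(cons(cons(b, a), pair(a, e)), cons(cons(b, b), pair(a, e))), g(cons(b, pair(a, e)), g(cons(cons(b, cons(e, e)), pair(a, e)), pair(a, e))))), e)  →  g(cons(b, g(g(cons(cons(b, a), pair(a, e)), cons(cons(b, b), pair(a, e))), g(cons(b, pair(a, e)), g(cons(cons(b, cons(e, e)), pair(a, e)), pair(a, e))))), e)   [R1 at 1.1]
2. g(cons(b, g(g(cons(cons(b, a), pair(a, e)), cons(cons(b, b), pair(a, e))), g(cons(b, pair(a, e)), g(cons(cons(b, cons(e, e)), pair(a, e)), pair(a, e))))), e)  →  g(cons(b, g(cons(cons(b, b), pair(a, e)), g(cons(b, pair(a, e)), g(cons(cons(b, cons(e, e)), pair(a, e)), pair(a, e))))), e)   [R1 at 1.2.1]
3. g(cons(b, g(cons(cons(b, b), pair(a, e)), g(cons(b, pair(a, e)), g(cons(cons(b, cons(e, e)), pair(a, e)), pair(a, e))))), e)  →  g(cons(b, g(cons(b, pair(a, e)), g(cons(cons(b, cons(e, e)), pair(a, e)), pair(a, e)))), e)   [R1 at 1.2]
4. g(cons(b, g(cons(b, pair(a, e)), g(cons(cons(b, cons(e, e)), pair(a, e)), pair(a, e)))), e)  →  g(cons(b, g(cons(cons(b, cons(e, e)), pair(a, e)), pair(a, e))), e)   [R1 at 1.2]
5. g(cons(b, g(cons(cons(b, cons(e, e)), pair(a, e)), pair(a, e))), e)  →  g(cons(b, pair(a, e)), e)   [R1 at 1.2]
6. g(cons(b, pair(a, e)), e)  →  e   [R1 at ε]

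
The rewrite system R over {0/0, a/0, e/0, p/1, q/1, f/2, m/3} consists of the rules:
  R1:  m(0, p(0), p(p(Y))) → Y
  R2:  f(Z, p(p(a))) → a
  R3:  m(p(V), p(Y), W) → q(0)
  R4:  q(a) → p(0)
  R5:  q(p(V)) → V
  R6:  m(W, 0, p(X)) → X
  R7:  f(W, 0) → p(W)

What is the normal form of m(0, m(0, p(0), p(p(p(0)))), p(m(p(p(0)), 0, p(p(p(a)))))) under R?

p(a)

1. m(0, m(0, p(0), p(p(p(0)))), p(m(p(p(0)), 0, p(p(p(a))))))  →  m(0, p(0), p(m(p(p(0)), 0, p(p(p(a))))))   [R1 at 2]
2. m(0, p(0), p(m(p(p(0)), 0, p(p(p(a))))))  →  m(0, p(0), p(p(p(a))))   [R6 at 3.1]
3. m(0, p(0), p(p(p(a))))  →  p(a)   [R1 at ε]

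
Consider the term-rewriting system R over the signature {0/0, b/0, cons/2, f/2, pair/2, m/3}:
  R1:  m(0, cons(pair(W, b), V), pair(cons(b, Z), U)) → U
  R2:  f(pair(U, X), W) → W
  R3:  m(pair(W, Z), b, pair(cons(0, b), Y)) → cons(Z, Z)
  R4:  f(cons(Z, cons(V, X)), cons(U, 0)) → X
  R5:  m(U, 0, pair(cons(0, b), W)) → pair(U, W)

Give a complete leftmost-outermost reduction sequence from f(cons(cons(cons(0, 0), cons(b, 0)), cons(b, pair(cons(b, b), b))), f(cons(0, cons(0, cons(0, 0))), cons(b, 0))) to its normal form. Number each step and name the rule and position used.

1. f(cons(cons(cons(0, 0), cons(b, 0)), cons(b, pair(cons(b, b), b))), f(cons(0, cons(0, cons(0, 0))), cons(b, 0)))  →  f(cons(cons(cons(0, 0), cons(b, 0)), cons(b, pair(cons(b, b), b))), cons(0, 0))   [R4 at 2]
2. f(cons(cons(cons(0, 0), cons(b, 0)), cons(b, pair(cons(b, b), b))), cons(0, 0))  →  pair(cons(b, b), b)   [R4 at ε]

pair(cons(b, b), b)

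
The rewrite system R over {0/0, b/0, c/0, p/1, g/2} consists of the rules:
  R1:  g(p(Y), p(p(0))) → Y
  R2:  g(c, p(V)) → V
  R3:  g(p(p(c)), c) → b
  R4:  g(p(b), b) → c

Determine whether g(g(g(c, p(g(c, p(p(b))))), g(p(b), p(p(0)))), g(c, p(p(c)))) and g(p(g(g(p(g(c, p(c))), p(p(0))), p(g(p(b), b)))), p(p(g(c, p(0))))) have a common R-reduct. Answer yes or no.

Reduce t₁ = g(g(g(c, p(g(c, p(p(b))))), g(p(b), p(p(0)))), g(c, p(p(c)))):
1. g(g(g(c, p(g(c, p(p(b))))), g(p(b), p(p(0)))), g(c, p(p(c))))  →  g(g(g(c, p(p(b))), g(p(b), p(p(0)))), g(c, p(p(c))))   [R2 at 1.1]
2. g(g(g(c, p(p(b))), g(p(b), p(p(0)))), g(c, p(p(c))))  →  g(g(p(b), g(p(b), p(p(0)))), g(c, p(p(c))))   [R2 at 1.1]
3. g(g(p(b), g(p(b), p(p(0)))), g(c, p(p(c))))  →  g(g(p(b), b), g(c, p(p(c))))   [R1 at 1.2]
4. g(g(p(b), b), g(c, p(p(c))))  →  g(c, g(c, p(p(c))))   [R4 at 1]
5. g(c, g(c, p(p(c))))  →  g(c, p(c))   [R2 at 2]
6. g(c, p(c))  →  c   [R2 at ε]

Reduce t₂ = g(p(g(g(p(g(c, p(c))), p(p(0))), p(g(p(b), b)))), p(p(g(c, p(0))))):
1. g(p(g(g(p(g(c, p(c))), p(p(0))), p(g(p(b), b)))), p(p(g(c, p(0)))))  →  g(p(g(g(c, p(c)), p(g(p(b), b)))), p(p(g(c, p(0)))))   [R1 at 1.1.1]
2. g(p(g(g(c, p(c)), p(g(p(b), b)))), p(p(g(c, p(0)))))  →  g(p(g(c, p(g(p(b), b)))), p(p(g(c, p(0)))))   [R2 at 1.1.1]
3. g(p(g(c, p(g(p(b), b)))), p(p(g(c, p(0)))))  →  g(p(g(p(b), b)), p(p(g(c, p(0)))))   [R2 at 1.1]
4. g(p(g(p(b), b)), p(p(g(c, p(0)))))  →  g(p(c), p(p(g(c, p(0)))))   [R4 at 1.1]
5. g(p(c), p(p(g(c, p(0)))))  →  g(p(c), p(p(0)))   [R2 at 2.1.1]
6. g(p(c), p(p(0)))  →  c   [R1 at ε]

yes — NF(t₁) = c, NF(t₂) = c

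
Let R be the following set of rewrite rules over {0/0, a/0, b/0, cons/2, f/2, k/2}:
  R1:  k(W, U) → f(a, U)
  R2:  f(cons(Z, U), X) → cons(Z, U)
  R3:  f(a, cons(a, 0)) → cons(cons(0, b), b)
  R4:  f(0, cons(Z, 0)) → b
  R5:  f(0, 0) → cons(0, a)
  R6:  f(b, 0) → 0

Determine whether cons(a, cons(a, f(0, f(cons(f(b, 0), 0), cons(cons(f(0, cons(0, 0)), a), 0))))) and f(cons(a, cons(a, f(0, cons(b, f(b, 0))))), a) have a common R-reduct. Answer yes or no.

Reduce t₁ = cons(a, cons(a, f(0, f(cons(f(b, 0), 0), cons(cons(f(0, cons(0, 0)), a), 0))))):
1. cons(a, cons(a, f(0, f(cons(f(b, 0), 0), cons(cons(f(0, cons(0, 0)), a), 0)))))  →  cons(a, cons(a, f(0, cons(f(b, 0), 0))))   [R2 at 2.2.2]
2. cons(a, cons(a, f(0, cons(f(b, 0), 0))))  →  cons(a, cons(a, b))   [R4 at 2.2]

Reduce t₂ = f(cons(a, cons(a, f(0, cons(b, f(b, 0))))), a):
1. f(cons(a, cons(a, f(0, cons(b, f(b, 0))))), a)  →  cons(a, cons(a, f(0, cons(b, f(b, 0)))))   [R2 at ε]
2. cons(a, cons(a, f(0, cons(b, f(b, 0)))))  →  cons(a, cons(a, f(0, cons(b, 0))))   [R6 at 2.2.2.2]
3. cons(a, cons(a, f(0, cons(b, 0))))  →  cons(a, cons(a, b))   [R4 at 2.2]

yes — NF(t₁) = cons(a, cons(a, b)), NF(t₂) = cons(a, cons(a, b))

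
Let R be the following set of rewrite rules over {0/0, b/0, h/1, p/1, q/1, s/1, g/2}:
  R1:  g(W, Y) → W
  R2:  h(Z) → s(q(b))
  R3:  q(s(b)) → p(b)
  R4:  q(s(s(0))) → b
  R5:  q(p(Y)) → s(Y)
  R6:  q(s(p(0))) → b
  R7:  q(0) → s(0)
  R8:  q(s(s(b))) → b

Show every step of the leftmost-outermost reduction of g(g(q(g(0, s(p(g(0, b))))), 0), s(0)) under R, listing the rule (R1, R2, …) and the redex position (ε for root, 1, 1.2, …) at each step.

s(0)

1. g(g(q(g(0, s(p(g(0, b))))), 0), s(0))  →  g(q(g(0, s(p(g(0, b))))), 0)   [R1 at ε]
2. g(q(g(0, s(p(g(0, b))))), 0)  →  q(g(0, s(p(g(0, b)))))   [R1 at ε]
3. q(g(0, s(p(g(0, b)))))  →  q(0)   [R1 at 1]
4. q(0)  →  s(0)   [R7 at ε]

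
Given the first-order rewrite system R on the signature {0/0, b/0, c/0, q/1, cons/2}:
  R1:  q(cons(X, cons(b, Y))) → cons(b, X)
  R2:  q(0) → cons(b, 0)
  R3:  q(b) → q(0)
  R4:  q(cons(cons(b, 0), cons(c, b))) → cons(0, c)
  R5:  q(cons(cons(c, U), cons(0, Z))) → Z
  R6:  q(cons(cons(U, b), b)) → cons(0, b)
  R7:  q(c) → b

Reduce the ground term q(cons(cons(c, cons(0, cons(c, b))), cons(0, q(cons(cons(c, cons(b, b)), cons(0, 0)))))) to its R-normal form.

0

1. q(cons(cons(c, cons(0, cons(c, b))), cons(0, q(cons(cons(c, cons(b, b)), cons(0, 0))))))  →  q(cons(cons(c, cons(b, b)), cons(0, 0)))   [R5 at ε]
2. q(cons(cons(c, cons(b, b)), cons(0, 0)))  →  0   [R5 at ε]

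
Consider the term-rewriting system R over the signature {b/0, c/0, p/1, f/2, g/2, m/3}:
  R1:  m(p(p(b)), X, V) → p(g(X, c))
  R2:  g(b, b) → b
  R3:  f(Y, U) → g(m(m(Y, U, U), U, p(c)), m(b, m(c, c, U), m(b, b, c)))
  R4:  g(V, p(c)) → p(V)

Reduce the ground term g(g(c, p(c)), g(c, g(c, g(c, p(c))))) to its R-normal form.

p(p(c))

1. g(g(c, p(c)), g(c, g(c, g(c, p(c)))))  →  g(p(c), g(c, g(c, g(c, p(c)))))   [R4 at 1]
2. g(p(c), g(c, g(c, g(c, p(c)))))  →  g(p(c), g(c, g(c, p(c))))   [R4 at 2.2.2]
3. g(p(c), g(c, g(c, p(c))))  →  g(p(c), g(c, p(c)))   [R4 at 2.2]
4. g(p(c), g(c, p(c)))  →  g(p(c), p(c))   [R4 at 2]
5. g(p(c), p(c))  →  p(p(c))   [R4 at ε]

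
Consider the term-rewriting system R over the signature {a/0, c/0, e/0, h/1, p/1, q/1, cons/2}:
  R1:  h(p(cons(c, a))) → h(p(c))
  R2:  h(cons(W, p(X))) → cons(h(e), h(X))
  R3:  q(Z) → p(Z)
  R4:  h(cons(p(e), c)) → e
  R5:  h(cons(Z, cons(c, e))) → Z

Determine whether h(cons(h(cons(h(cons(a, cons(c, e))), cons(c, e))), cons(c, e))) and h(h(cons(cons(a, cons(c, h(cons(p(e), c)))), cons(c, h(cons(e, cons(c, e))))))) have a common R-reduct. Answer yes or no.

yes — NF(t₁) = a, NF(t₂) = a

Reduce t₁ = h(cons(h(cons(h(cons(a, cons(c, e))), cons(c, e))), cons(c, e))):
1. h(cons(h(cons(h(cons(a, cons(c, e))), cons(c, e))), cons(c, e)))  →  h(cons(h(cons(a, cons(c, e))), cons(c, e)))   [R5 at ε]
2. h(cons(h(cons(a, cons(c, e))), cons(c, e)))  →  h(cons(a, cons(c, e)))   [R5 at ε]
3. h(cons(a, cons(c, e)))  →  a   [R5 at ε]

Reduce t₂ = h(h(cons(cons(a, cons(c, h(cons(p(e), c)))), cons(c, h(cons(e, cons(c, e))))))):
1. h(h(cons(cons(a, cons(c, h(cons(p(e), c)))), cons(c, h(cons(e, cons(c, e)))))))  →  h(h(cons(cons(a, cons(c, e)), cons(c, h(cons(e, cons(c, e)))))))   [R4 at 1.1.1.2.2]
2. h(h(cons(cons(a, cons(c, e)), cons(c, h(cons(e, cons(c, e)))))))  →  h(h(cons(cons(a, cons(c, e)), cons(c, e))))   [R5 at 1.1.2.2]
3. h(h(cons(cons(a, cons(c, e)), cons(c, e))))  →  h(cons(a, cons(c, e)))   [R5 at 1]
4. h(cons(a, cons(c, e)))  →  a   [R5 at ε]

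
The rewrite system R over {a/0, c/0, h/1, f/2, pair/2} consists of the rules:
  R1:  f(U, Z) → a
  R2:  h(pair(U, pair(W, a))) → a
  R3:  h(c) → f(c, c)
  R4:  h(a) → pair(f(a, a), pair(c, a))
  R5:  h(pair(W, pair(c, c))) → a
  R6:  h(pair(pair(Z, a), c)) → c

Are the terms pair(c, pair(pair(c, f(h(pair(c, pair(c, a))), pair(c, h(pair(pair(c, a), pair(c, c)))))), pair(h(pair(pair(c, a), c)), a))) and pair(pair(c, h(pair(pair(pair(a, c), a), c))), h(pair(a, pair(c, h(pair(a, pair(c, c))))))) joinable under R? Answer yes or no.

no — NF(t₁) = pair(c, pair(pair(c, a), pair(c, a))), NF(t₂) = pair(pair(c, c), a)

Reduce t₁ = pair(c, pair(pair(c, f(h(pair(c, pair(c, a))), pair(c, h(pair(pair(c, a), pair(c, c)))))), pair(h(pair(pair(c, a), c)), a))):
1. pair(c, pair(pair(c, f(h(pair(c, pair(c, a))), pair(c, h(pair(pair(c, a), pair(c, c)))))), pair(h(pair(pair(c, a), c)), a)))  →  pair(c, pair(pair(c, a), pair(h(pair(pair(c, a), c)), a)))   [R1 at 2.1.2]
2. pair(c, pair(pair(c, a), pair(h(pair(pair(c, a), c)), a)))  →  pair(c, pair(pair(c, a), pair(c, a)))   [R6 at 2.2.1]

Reduce t₂ = pair(pair(c, h(pair(pair(pair(a, c), a), c))), h(pair(a, pair(c, h(pair(a, pair(c, c))))))):
1. pair(pair(c, h(pair(pair(pair(a, c), a), c))), h(pair(a, pair(c, h(pair(a, pair(c, c)))))))  →  pair(pair(c, c), h(pair(a, pair(c, h(pair(a, pair(c, c)))))))   [R6 at 1.2]
2. pair(pair(c, c), h(pair(a, pair(c, h(pair(a, pair(c, c)))))))  →  pair(pair(c, c), h(pair(a, pair(c, a))))   [R5 at 2.1.2.2]
3. pair(pair(c, c), h(pair(a, pair(c, a))))  →  pair(pair(c, c), a)   [R2 at 2]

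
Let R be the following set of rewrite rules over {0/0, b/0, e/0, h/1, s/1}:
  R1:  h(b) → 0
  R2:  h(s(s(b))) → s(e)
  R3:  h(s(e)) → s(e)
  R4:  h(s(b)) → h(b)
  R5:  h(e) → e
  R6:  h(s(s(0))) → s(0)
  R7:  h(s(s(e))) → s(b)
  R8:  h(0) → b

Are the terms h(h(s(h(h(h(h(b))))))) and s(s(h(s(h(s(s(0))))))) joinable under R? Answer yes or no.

Reduce t₁ = h(h(s(h(h(h(h(b))))))):
1. h(h(s(h(h(h(h(b)))))))  →  h(h(s(h(h(h(0))))))   [R1 at 1.1.1.1.1.1]
2. h(h(s(h(h(h(0))))))  →  h(h(s(h(h(b)))))   [R8 at 1.1.1.1.1]
3. h(h(s(h(h(b)))))  →  h(h(s(h(0))))   [R1 at 1.1.1.1]
4. h(h(s(h(0))))  →  h(h(s(b)))   [R8 at 1.1.1]
5. h(h(s(b)))  →  h(h(b))   [R4 at 1]
6. h(h(b))  →  h(0)   [R1 at 1]
7. h(0)  →  b   [R8 at ε]

Reduce t₂ = s(s(h(s(h(s(s(0))))))):
1. s(s(h(s(h(s(s(0)))))))  →  s(s(h(s(s(0)))))   [R6 at 1.1.1.1]
2. s(s(h(s(s(0)))))  →  s(s(s(0)))   [R6 at 1.1]

no — NF(t₁) = b, NF(t₂) = s(s(s(0)))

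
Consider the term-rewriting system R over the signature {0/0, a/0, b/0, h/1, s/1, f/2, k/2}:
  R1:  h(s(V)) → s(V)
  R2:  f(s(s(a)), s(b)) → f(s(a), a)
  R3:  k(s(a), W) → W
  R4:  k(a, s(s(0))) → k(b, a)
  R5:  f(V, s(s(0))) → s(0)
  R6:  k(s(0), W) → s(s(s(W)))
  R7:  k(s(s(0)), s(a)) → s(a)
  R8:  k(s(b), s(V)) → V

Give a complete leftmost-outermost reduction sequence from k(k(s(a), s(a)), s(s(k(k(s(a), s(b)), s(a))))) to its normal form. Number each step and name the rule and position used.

1. k(k(s(a), s(a)), s(s(k(k(s(a), s(b)), s(a)))))  →  k(s(a), s(s(k(k(s(a), s(b)), s(a)))))   [R3 at 1]
2. k(s(a), s(s(k(k(s(a), s(b)), s(a)))))  →  s(s(k(k(s(a), s(b)), s(a))))   [R3 at ε]
3. s(s(k(k(s(a), s(b)), s(a))))  →  s(s(k(s(b), s(a))))   [R3 at 1.1.1]
4. s(s(k(s(b), s(a))))  →  s(s(a))   [R8 at 1.1]

s(s(a))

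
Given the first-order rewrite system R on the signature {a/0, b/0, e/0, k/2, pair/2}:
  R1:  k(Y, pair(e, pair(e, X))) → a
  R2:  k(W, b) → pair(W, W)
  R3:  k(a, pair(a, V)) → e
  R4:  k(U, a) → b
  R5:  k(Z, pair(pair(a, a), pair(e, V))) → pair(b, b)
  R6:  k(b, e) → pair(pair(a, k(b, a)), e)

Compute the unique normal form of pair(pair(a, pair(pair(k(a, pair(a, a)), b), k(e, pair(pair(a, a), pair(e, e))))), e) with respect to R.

pair(pair(a, pair(pair(e, b), pair(b, b))), e)

1. pair(pair(a, pair(pair(k(a, pair(a, a)), b), k(e, pair(pair(a, a), pair(e, e))))), e)  →  pair(pair(a, pair(pair(e, b), k(e, pair(pair(a, a), pair(e, e))))), e)   [R3 at 1.2.1.1]
2. pair(pair(a, pair(pair(e, b), k(e, pair(pair(a, a), pair(e, e))))), e)  →  pair(pair(a, pair(pair(e, b), pair(b, b))), e)   [R5 at 1.2.2]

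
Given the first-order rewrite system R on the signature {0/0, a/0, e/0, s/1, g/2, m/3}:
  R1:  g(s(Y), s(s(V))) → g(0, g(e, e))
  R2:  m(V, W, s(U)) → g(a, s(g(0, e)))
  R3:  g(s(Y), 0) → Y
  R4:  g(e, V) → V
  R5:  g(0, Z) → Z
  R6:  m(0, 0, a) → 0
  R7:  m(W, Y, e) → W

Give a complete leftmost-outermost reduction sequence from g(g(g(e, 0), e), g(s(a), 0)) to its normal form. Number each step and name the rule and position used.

1. g(g(g(e, 0), e), g(s(a), 0))  →  g(g(0, e), g(s(a), 0))   [R4 at 1.1]
2. g(g(0, e), g(s(a), 0))  →  g(e, g(s(a), 0))   [R5 at 1]
3. g(e, g(s(a), 0))  →  g(s(a), 0)   [R4 at ε]
4. g(s(a), 0)  →  a   [R3 at ε]

a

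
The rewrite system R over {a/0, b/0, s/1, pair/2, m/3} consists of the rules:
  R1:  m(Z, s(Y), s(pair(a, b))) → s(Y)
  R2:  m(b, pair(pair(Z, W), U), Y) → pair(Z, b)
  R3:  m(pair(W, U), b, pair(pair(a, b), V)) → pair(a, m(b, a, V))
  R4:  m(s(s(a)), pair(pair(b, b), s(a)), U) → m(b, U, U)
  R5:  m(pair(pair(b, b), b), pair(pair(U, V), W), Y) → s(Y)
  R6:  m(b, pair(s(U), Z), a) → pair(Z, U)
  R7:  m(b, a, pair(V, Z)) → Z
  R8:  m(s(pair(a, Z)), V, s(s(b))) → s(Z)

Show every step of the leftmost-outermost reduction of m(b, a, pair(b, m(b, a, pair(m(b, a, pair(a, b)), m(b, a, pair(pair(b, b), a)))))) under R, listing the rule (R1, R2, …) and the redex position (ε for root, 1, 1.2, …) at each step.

a

1. m(b, a, pair(b, m(b, a, pair(m(b, a, pair(a, b)), m(b, a, pair(pair(b, b), a))))))  →  m(b, a, pair(m(b, a, pair(a, b)), m(b, a, pair(pair(b, b), a))))   [R7 at ε]
2. m(b, a, pair(m(b, a, pair(a, b)), m(b, a, pair(pair(b, b), a))))  →  m(b, a, pair(pair(b, b), a))   [R7 at ε]
3. m(b, a, pair(pair(b, b), a))  →  a   [R7 at ε]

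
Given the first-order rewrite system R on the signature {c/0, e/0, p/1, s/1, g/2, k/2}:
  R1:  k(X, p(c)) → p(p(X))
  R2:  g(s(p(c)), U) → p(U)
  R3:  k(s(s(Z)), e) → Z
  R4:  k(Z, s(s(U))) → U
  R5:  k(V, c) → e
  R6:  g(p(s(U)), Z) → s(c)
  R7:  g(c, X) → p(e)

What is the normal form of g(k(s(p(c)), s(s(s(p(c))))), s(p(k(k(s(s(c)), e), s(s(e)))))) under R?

1. g(k(s(p(c)), s(s(s(p(c))))), s(p(k(k(s(s(c)), e), s(s(e))))))  →  g(s(p(c)), s(p(k(k(s(s(c)), e), s(s(e))))))   [R4 at 1]
2. g(s(p(c)), s(p(k(k(s(s(c)), e), s(s(e))))))  →  p(s(p(k(k(s(s(c)), e), s(s(e))))))   [R2 at ε]
3. p(s(p(k(k(s(s(c)), e), s(s(e))))))  →  p(s(p(e)))   [R4 at 1.1.1]

p(s(p(e)))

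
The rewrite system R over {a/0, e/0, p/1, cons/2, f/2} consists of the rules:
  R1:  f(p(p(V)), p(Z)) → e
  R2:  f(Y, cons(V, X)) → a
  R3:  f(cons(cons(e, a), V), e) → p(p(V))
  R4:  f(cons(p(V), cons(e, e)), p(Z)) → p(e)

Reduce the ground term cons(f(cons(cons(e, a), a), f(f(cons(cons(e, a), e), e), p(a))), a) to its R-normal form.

1. cons(f(cons(cons(e, a), a), f(f(cons(cons(e, a), e), e), p(a))), a)  →  cons(f(cons(cons(e, a), a), f(p(p(e)), p(a))), a)   [R3 at 1.2.1]
2. cons(f(cons(cons(e, a), a), f(p(p(e)), p(a))), a)  →  cons(f(cons(cons(e, a), a), e), a)   [R1 at 1.2]
3. cons(f(cons(cons(e, a), a), e), a)  →  cons(p(p(a)), a)   [R3 at 1]

cons(p(p(a)), a)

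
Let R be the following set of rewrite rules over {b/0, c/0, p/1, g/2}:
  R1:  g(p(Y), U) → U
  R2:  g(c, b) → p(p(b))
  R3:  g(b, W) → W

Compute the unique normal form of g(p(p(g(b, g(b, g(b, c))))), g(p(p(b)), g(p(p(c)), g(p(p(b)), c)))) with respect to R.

c

1. g(p(p(g(b, g(b, g(b, c))))), g(p(p(b)), g(p(p(c)), g(p(p(b)), c))))  →  g(p(p(b)), g(p(p(c)), g(p(p(b)), c)))   [R1 at ε]
2. g(p(p(b)), g(p(p(c)), g(p(p(b)), c)))  →  g(p(p(c)), g(p(p(b)), c))   [R1 at ε]
3. g(p(p(c)), g(p(p(b)), c))  →  g(p(p(b)), c)   [R1 at ε]
4. g(p(p(b)), c)  →  c   [R1 at ε]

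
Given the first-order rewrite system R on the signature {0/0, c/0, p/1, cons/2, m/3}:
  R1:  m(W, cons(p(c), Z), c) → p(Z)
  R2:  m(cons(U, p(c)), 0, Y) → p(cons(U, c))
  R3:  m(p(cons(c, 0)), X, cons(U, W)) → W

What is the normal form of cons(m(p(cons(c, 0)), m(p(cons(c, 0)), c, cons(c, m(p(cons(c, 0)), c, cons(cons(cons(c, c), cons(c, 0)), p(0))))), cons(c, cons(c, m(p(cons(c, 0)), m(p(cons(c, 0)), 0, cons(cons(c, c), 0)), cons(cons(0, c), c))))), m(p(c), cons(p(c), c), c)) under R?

1. cons(m(p(cons(c, 0)), m(p(cons(c, 0)), c, cons(c, m(p(cons(c, 0)), c, cons(cons(cons(c, c), cons(c, 0)), p(0))))), cons(c, cons(c, m(p(cons(c, 0)), m(p(cons(c, 0)), 0, cons(cons(c, c), 0)), cons(cons(0, c), c))))), m(p(c), cons(p(c), c), c))  →  cons(cons(c, m(p(cons(c, 0)), m(p(cons(c, 0)), 0, cons(cons(c, c), 0)), cons(cons(0, c), c))), m(p(c), cons(p(c), c), c))   [R3 at 1]
2. cons(cons(c, m(p(cons(c, 0)), m(p(cons(c, 0)), 0, cons(cons(c, c), 0)), cons(cons(0, c), c))), m(p(c), cons(p(c), c), c))  →  cons(cons(c, c), m(p(c), cons(p(c), c), c))   [R3 at 1.2]
3. cons(cons(c, c), m(p(c), cons(p(c), c), c))  →  cons(cons(c, c), p(c))   [R1 at 2]

cons(cons(c, c), p(c))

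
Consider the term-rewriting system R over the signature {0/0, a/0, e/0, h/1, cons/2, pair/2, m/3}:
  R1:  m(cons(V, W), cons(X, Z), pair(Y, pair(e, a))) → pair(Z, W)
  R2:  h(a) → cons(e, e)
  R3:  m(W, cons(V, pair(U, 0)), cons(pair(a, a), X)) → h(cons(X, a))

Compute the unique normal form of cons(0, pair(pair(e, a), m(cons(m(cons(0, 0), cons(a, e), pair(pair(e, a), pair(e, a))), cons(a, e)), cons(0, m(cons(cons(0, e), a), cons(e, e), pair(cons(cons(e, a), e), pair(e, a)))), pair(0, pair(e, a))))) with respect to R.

cons(0, pair(pair(e, a), pair(pair(e, a), cons(a, e))))

1. cons(0, pair(pair(e, a), m(cons(m(cons(0, 0), cons(a, e), pair(pair(e, a), pair(e, a))), cons(a, e)), cons(0, m(cons(cons(0, e), a), cons(e, e), pair(cons(cons(e, a), e), pair(e, a)))), pair(0, pair(e, a)))))  →  cons(0, pair(pair(e, a), pair(m(cons(cons(0, e), a), cons(e, e), pair(cons(cons(e, a), e), pair(e, a))), cons(a, e))))   [R1 at 2.2]
2. cons(0, pair(pair(e, a), pair(m(cons(cons(0, e), a), cons(e, e), pair(cons(cons(e, a), e), pair(e, a))), cons(a, e))))  →  cons(0, pair(pair(e, a), pair(pair(e, a), cons(a, e))))   [R1 at 2.2.1]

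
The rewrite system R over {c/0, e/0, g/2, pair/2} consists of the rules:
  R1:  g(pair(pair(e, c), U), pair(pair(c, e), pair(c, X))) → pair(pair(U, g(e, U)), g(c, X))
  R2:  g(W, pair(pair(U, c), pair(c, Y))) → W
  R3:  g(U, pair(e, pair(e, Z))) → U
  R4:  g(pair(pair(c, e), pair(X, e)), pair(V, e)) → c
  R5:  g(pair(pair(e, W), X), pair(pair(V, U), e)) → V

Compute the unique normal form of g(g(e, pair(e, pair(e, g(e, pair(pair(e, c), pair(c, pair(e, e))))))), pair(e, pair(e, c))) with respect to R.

e

1. g(g(e, pair(e, pair(e, g(e, pair(pair(e, c), pair(c, pair(e, e))))))), pair(e, pair(e, c)))  →  g(e, pair(e, pair(e, g(e, pair(pair(e, c), pair(c, pair(e, e)))))))   [R3 at ε]
2. g(e, pair(e, pair(e, g(e, pair(pair(e, c), pair(c, pair(e, e)))))))  →  e   [R3 at ε]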